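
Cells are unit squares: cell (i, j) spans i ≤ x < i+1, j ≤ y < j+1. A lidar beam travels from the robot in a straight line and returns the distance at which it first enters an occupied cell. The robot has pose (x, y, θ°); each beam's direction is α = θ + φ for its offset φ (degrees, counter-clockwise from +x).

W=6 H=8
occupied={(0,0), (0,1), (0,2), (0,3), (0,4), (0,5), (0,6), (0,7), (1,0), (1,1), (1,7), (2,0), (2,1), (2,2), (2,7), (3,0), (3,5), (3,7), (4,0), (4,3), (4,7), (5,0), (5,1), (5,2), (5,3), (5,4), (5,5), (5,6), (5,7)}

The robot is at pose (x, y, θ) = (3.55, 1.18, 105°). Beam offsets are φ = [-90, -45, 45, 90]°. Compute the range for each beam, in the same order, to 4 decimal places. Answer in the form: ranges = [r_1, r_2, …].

beam 1: φ=-90°, α=15°
  dir = (cos 15°, sin 15°) = (0.9659, 0.2588); from cell (3,1)
  next x-line at t=0.4659, next y-line at t=3.1682; Δt_x=1.0353, Δt_y=3.8637
    x: enter (4,1) at t=0.4659
    x: enter (5,1) at t=1.5012 ← occupied
  → r_1 = 1.5012
beam 2: φ=-45°, α=60°
  dir = (cos 60°, sin 60°) = (0.5000, 0.8660); from cell (3,1)
  next x-line at t=0.9000, next y-line at t=0.9469; Δt_x=2.0000, Δt_y=1.1547
    x: enter (4,1) at t=0.9000
    y: enter (4,2) at t=0.9469
    y: enter (4,3) at t=2.1016 ← occupied
  → r_2 = 2.1016
beam 3: φ=45°, α=150°
  dir = (cos 150°, sin 150°) = (-0.8660, 0.5000); from cell (3,1)
  next x-line at t=0.6351, next y-line at t=1.6400; Δt_x=1.1547, Δt_y=2.0000
    x: enter (2,1) at t=0.6351 ← occupied
  → r_3 = 0.6351
beam 4: φ=90°, α=195°
  dir = (cos 195°, sin 195°) = (-0.9659, -0.2588); from cell (3,1)
  next x-line at t=0.5694, next y-line at t=0.6955; Δt_x=1.0353, Δt_y=3.8637
    x: enter (2,1) at t=0.5694 ← occupied
  → r_4 = 0.5694

ranges = [1.5012, 2.1016, 0.6351, 0.5694]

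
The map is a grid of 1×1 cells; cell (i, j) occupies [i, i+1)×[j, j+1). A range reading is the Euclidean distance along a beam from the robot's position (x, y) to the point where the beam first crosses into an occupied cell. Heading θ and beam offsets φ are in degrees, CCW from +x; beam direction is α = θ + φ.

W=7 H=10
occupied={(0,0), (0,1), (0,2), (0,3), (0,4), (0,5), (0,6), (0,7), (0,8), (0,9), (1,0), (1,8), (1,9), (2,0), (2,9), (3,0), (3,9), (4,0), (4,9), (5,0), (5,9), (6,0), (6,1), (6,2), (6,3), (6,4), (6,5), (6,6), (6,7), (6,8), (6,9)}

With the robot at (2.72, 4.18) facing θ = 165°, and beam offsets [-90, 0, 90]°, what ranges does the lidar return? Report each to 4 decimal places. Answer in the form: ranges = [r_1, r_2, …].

beam 1: φ=-90°, α=75°
  d=(0.2588,0.9659)  start (2,4)  tX=1.0818 tY=0.8489  stride 1/|dx|=3.8637 1/|dy|=1.0353
    cross y-line → (2,5), t=0.8489
    cross x-line → (3,5), t=1.0818
    cross y-line → (3,6), t=1.8842
    cross y-line → (3,7), t=2.9195
    cross y-line → (3,8), t=3.9548
    cross x-line → (4,8), t=4.9455
    cross y-line → (4,9), t=4.9900 (wall)
  → r_1 = 4.9900
beam 2: φ=0°, α=165°
  d=(-0.9659,0.2588)  start (2,4)  tX=0.7454 tY=3.1682  stride 1/|dx|=1.0353 1/|dy|=3.8637
    cross x-line → (1,4), t=0.7454
    cross x-line → (0,4), t=1.7807 (wall)
  → r_2 = 1.7807
beam 3: φ=90°, α=255°
  d=(-0.2588,-0.9659)  start (2,4)  tX=2.7819 tY=0.1863  stride 1/|dx|=3.8637 1/|dy|=1.0353
    cross y-line → (2,3), t=0.1863
    cross y-line → (2,2), t=1.2216
    cross y-line → (2,1), t=2.2569
    cross x-line → (1,1), t=2.7819
    cross y-line → (1,0), t=3.2922 (wall)
  → r_3 = 3.2922

ranges = [4.9900, 1.7807, 3.2922]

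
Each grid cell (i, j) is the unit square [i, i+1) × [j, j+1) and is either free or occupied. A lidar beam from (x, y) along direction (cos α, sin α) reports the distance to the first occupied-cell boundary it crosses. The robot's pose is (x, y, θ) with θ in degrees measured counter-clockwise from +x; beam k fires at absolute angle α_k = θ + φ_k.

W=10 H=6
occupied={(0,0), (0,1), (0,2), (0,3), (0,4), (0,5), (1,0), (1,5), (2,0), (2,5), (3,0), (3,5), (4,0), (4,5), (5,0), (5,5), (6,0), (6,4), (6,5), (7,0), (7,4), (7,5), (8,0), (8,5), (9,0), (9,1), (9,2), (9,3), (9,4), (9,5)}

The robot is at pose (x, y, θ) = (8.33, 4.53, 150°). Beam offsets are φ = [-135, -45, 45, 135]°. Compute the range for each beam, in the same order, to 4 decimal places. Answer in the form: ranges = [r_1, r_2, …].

ranges = [0.6936, 0.4866, 0.3416, 2.5887]

beam 1: φ=-135°, α=15°
  d=(0.9659,0.2588)  start (8,4)  tX=0.6936 tY=1.8159  stride 1/|dx|=1.0353 1/|dy|=3.8637
    cross x-line → (9,4), t=0.6936 (wall)
  → r_1 = 0.6936
beam 2: φ=-45°, α=105°
  d=(-0.2588,0.9659)  start (8,4)  tX=1.2750 tY=0.4866  stride 1/|dx|=3.8637 1/|dy|=1.0353
    cross y-line → (8,5), t=0.4866 (wall)
  → r_2 = 0.4866
beam 3: φ=45°, α=195°
  d=(-0.9659,-0.2588)  start (8,4)  tX=0.3416 tY=2.0478  stride 1/|dx|=1.0353 1/|dy|=3.8637
    cross x-line → (7,4), t=0.3416 (wall)
  → r_3 = 0.3416
beam 4: φ=135°, α=285°
  d=(0.2588,-0.9659)  start (8,4)  tX=2.5887 tY=0.5487  stride 1/|dx|=3.8637 1/|dy|=1.0353
    cross y-line → (8,3), t=0.5487
    cross y-line → (8,2), t=1.5840
    cross x-line → (9,2), t=2.5887 (wall)
  → r_4 = 2.5887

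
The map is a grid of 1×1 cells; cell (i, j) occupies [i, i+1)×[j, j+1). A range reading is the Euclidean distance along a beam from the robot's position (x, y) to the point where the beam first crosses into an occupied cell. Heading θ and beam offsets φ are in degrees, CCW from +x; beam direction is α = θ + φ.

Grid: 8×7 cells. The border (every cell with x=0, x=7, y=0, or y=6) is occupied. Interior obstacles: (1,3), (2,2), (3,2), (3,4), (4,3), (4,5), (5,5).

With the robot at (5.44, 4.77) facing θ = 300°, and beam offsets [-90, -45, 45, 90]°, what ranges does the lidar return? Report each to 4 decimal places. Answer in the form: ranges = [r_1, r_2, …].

ranges = [1.5400, 1.7000, 1.6150, 0.4600]

beam 1: φ=-90°, α=210°
  direction (-0.8660, -0.5000); cell (5,4); t to first gridline: x 0.5081, y 1.5400 (then +1.1547 / +2.0000)
    (4,4) via x @ 0.5081
    (4,3) via y @ 1.5400  # hit
  → r_1 = 1.5400
beam 2: φ=-45°, α=255°
  direction (-0.2588, -0.9659); cell (5,4); t to first gridline: x 1.7000, y 0.7972 (then +3.8637 / +1.0353)
    (5,3) via y @ 0.7972
    (4,3) via x @ 1.7000  # hit
  → r_2 = 1.7000
beam 3: φ=45°, α=345°
  direction (0.9659, -0.2588); cell (5,4); t to first gridline: x 0.5798, y 2.9751 (then +1.0353 / +3.8637)
    (6,4) via x @ 0.5798
    (7,4) via x @ 1.6150  # hit
  → r_3 = 1.6150
beam 4: φ=90°, α=30°
  direction (0.8660, 0.5000); cell (5,4); t to first gridline: x 0.6466, y 0.4600 (then +1.1547 / +2.0000)
    (5,5) via y @ 0.4600  # hit
  → r_4 = 0.4600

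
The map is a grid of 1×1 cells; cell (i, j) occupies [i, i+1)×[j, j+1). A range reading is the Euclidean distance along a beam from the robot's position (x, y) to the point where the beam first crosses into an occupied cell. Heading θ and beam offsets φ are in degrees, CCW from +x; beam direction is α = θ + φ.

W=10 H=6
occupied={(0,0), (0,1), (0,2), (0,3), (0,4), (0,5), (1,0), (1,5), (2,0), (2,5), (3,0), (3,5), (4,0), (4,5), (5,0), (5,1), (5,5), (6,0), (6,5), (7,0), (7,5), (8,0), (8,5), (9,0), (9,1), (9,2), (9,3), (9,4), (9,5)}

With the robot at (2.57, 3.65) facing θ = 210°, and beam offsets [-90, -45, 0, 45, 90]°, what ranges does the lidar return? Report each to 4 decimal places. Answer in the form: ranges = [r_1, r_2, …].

ranges = [1.5588, 1.6254, 1.8129, 2.7435, 3.0600]

beam 1: φ=-90°, α=120°
  cosα=-0.5000 sinα=0.8660 | (2,3) | tMaxX 1.1400 tMaxY 0.4041 | tΔX 2.0000 tΔY 1.1547
    t=0.4041 [y] (2,4)
    t=1.1400 [x] (1,4)
    t=1.5588 [y] (1,5) — stop
  → r_1 = 1.5588
beam 2: φ=-45°, α=165°
  cosα=-0.9659 sinα=0.2588 | (2,3) | tMaxX 0.5901 tMaxY 1.3523 | tΔX 1.0353 tΔY 3.8637
    t=0.5901 [x] (1,3)
    t=1.3523 [y] (1,4)
    t=1.6254 [x] (0,4) — stop
  → r_2 = 1.6254
beam 3: φ=0°, α=210°
  cosα=-0.8660 sinα=-0.5000 | (2,3) | tMaxX 0.6582 tMaxY 1.3000 | tΔX 1.1547 tΔY 2.0000
    t=0.6582 [x] (1,3)
    t=1.3000 [y] (1,2)
    t=1.8129 [x] (0,2) — stop
  → r_3 = 1.8129
beam 4: φ=45°, α=255°
  cosα=-0.2588 sinα=-0.9659 | (2,3) | tMaxX 2.2023 tMaxY 0.6729 | tΔX 3.8637 tΔY 1.0353
    t=0.6729 [y] (2,2)
    t=1.7082 [y] (2,1)
    t=2.2023 [x] (1,1)
    t=2.7435 [y] (1,0) — stop
  → r_4 = 2.7435
beam 5: φ=90°, α=300°
  cosα=0.5000 sinα=-0.8660 | (2,3) | tMaxX 0.8600 tMaxY 0.7506 | tΔX 2.0000 tΔY 1.1547
    t=0.7506 [y] (2,2)
    t=0.8600 [x] (3,2)
    t=1.9053 [y] (3,1)
    t=2.8600 [x] (4,1)
    t=3.0600 [y] (4,0) — stop
  → r_5 = 3.0600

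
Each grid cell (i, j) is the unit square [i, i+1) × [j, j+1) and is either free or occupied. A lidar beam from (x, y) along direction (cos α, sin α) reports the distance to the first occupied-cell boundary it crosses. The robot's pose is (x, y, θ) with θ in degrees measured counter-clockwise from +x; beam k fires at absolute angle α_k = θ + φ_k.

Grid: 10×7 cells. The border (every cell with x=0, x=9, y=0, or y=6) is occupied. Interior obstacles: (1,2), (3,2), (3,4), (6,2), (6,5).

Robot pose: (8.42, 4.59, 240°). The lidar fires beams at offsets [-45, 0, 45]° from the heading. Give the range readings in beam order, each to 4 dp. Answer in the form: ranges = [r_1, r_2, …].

ranges = [6.6465, 2.8400, 2.2409]

beam 1: φ=-45°, α=195°
  direction (-0.9659, -0.2588); cell (8,4); t to first gridline: x 0.4348, y 2.2796 (then +1.0353 / +3.8637)
    (7,4) via x @ 0.4348
    (6,4) via x @ 1.4701
    (6,3) via y @ 2.2796
    (5,3) via x @ 2.5054
    (4,3) via x @ 3.5406
    (3,3) via x @ 4.5759
    (2,3) via x @ 5.6112
    (2,2) via y @ 6.1433
    (1,2) via x @ 6.6465  # hit
  → r_1 = 6.6465
beam 2: φ=0°, α=240°
  direction (-0.5000, -0.8660); cell (8,4); t to first gridline: x 0.8400, y 0.6813 (then +2.0000 / +1.1547)
    (8,3) via y @ 0.6813
    (7,3) via x @ 0.8400
    (7,2) via y @ 1.8360
    (6,2) via x @ 2.8400  # hit
  → r_2 = 2.8400
beam 3: φ=45°, α=285°
  direction (0.2588, -0.9659); cell (8,4); t to first gridline: x 2.2409, y 0.6108 (then +3.8637 / +1.0353)
    (8,3) via y @ 0.6108
    (8,2) via y @ 1.6461
    (9,2) via x @ 2.2409  # hit
  → r_3 = 2.2409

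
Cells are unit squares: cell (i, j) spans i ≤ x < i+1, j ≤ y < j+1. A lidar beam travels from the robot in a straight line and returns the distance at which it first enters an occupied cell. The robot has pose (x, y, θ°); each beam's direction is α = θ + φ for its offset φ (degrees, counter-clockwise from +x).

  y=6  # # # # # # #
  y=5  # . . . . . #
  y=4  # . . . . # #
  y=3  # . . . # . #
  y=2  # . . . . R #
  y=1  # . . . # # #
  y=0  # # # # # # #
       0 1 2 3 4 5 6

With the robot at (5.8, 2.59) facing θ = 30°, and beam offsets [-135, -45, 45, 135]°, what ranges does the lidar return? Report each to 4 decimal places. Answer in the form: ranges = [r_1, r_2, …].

beam 1: φ=-135°, α=255°
  d=(-0.2588,-0.9659)  start (5,2)  tX=3.0910 tY=0.6108  stride 1/|dx|=3.8637 1/|dy|=1.0353
    cross y-line → (5,1), t=0.6108 (wall)
  → r_1 = 0.6108
beam 2: φ=-45°, α=345°
  d=(0.9659,-0.2588)  start (5,2)  tX=0.2071 tY=2.2796  stride 1/|dx|=1.0353 1/|dy|=3.8637
    cross x-line → (6,2), t=0.2071 (wall)
  → r_2 = 0.2071
beam 3: φ=45°, α=75°
  d=(0.2588,0.9659)  start (5,2)  tX=0.7727 tY=0.4245  stride 1/|dx|=3.8637 1/|dy|=1.0353
    cross y-line → (5,3), t=0.4245
    cross x-line → (6,3), t=0.7727 (wall)
  → r_3 = 0.7727
beam 4: φ=135°, α=165°
  d=(-0.9659,0.2588)  start (5,2)  tX=0.8282 tY=1.5841  stride 1/|dx|=1.0353 1/|dy|=3.8637
    cross x-line → (4,2), t=0.8282
    cross y-line → (4,3), t=1.5841 (wall)
  → r_4 = 1.5841

ranges = [0.6108, 0.2071, 0.7727, 1.5841]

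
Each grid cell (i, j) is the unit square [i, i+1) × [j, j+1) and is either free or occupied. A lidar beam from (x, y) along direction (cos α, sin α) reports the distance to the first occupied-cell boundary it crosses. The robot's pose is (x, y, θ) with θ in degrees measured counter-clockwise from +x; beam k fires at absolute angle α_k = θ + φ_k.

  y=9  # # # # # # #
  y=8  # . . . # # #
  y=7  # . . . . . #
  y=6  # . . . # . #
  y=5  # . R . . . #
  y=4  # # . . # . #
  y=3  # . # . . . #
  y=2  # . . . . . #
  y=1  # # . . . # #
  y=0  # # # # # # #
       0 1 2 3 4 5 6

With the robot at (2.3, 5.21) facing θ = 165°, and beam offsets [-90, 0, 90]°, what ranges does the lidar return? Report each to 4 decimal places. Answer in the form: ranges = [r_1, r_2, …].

beam 1: φ=-90°, α=75°
  direction (0.2588, 0.9659); cell (2,5); t to first gridline: x 2.7046, y 0.8179 (then +3.8637 / +1.0353)
    (2,6) via y @ 0.8179
    (2,7) via y @ 1.8531
    (3,7) via x @ 2.7046
    (3,8) via y @ 2.8884
    (3,9) via y @ 3.9237  # hit
  → r_1 = 3.9237
beam 2: φ=0°, α=165°
  direction (-0.9659, 0.2588); cell (2,5); t to first gridline: x 0.3106, y 3.0523 (then +1.0353 / +3.8637)
    (1,5) via x @ 0.3106
    (0,5) via x @ 1.3459  # hit
  → r_2 = 1.3459
beam 3: φ=90°, α=255°
  direction (-0.2588, -0.9659); cell (2,5); t to first gridline: x 1.1591, y 0.2174 (then +3.8637 / +1.0353)
    (2,4) via y @ 0.2174
    (1,4) via x @ 1.1591  # hit
  → r_3 = 1.1591

ranges = [3.9237, 1.3459, 1.1591]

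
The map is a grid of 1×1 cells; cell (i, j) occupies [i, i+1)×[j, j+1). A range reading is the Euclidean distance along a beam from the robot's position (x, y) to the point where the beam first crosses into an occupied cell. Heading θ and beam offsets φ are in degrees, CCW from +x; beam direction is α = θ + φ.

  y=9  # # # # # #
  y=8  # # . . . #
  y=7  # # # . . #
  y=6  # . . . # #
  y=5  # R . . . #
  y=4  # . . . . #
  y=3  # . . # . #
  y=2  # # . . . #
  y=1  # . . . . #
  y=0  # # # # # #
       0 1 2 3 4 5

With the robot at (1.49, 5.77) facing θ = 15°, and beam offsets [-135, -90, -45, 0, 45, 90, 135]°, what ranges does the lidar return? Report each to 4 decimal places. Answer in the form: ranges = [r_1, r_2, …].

ranges = [0.9800, 4.9383, 4.0530, 2.5985, 1.4203, 1.2734, 0.5658]

beam 1: φ=-135°, α=240°
  direction (-0.5000, -0.8660); cell (1,5); t to first gridline: x 0.9800, y 0.8891 (then +2.0000 / +1.1547)
    (1,4) via y @ 0.8891
    (0,4) via x @ 0.9800  # hit
  → r_1 = 0.9800
beam 2: φ=-90°, α=285°
  direction (0.2588, -0.9659); cell (1,5); t to first gridline: x 1.9705, y 0.7972 (then +3.8637 / +1.0353)
    (1,4) via y @ 0.7972
    (1,3) via y @ 1.8324
    (2,3) via x @ 1.9705
    (2,2) via y @ 2.8677
    (2,1) via y @ 3.9030
    (2,0) via y @ 4.9383  # hit
  → r_2 = 4.9383
beam 3: φ=-45°, α=330°
  direction (0.8660, -0.5000); cell (1,5); t to first gridline: x 0.5889, y 1.5400 (then +1.1547 / +2.0000)
    (2,5) via x @ 0.5889
    (2,4) via y @ 1.5400
    (3,4) via x @ 1.7436
    (4,4) via x @ 2.8983
    (4,3) via y @ 3.5400
    (5,3) via x @ 4.0530  # hit
  → r_3 = 4.0530
beam 4: φ=0°, α=15°
  direction (0.9659, 0.2588); cell (1,5); t to first gridline: x 0.5280, y 0.8887 (then +1.0353 / +3.8637)
    (2,5) via x @ 0.5280
    (2,6) via y @ 0.8887
    (3,6) via x @ 1.5633
    (4,6) via x @ 2.5985  # hit
  → r_4 = 2.5985
beam 5: φ=45°, α=60°
  direction (0.5000, 0.8660); cell (1,5); t to first gridline: x 1.0200, y 0.2656 (then +2.0000 / +1.1547)
    (1,6) via y @ 0.2656
    (2,6) via x @ 1.0200
    (2,7) via y @ 1.4203  # hit
  → r_5 = 1.4203
beam 6: φ=90°, α=105°
  direction (-0.2588, 0.9659); cell (1,5); t to first gridline: x 1.8932, y 0.2381 (then +3.8637 / +1.0353)
    (1,6) via y @ 0.2381
    (1,7) via y @ 1.2734  # hit
  → r_6 = 1.2734
beam 7: φ=135°, α=150°
  direction (-0.8660, 0.5000); cell (1,5); t to first gridline: x 0.5658, y 0.4600 (then +1.1547 / +2.0000)
    (1,6) via y @ 0.4600
    (0,6) via x @ 0.5658  # hit
  → r_7 = 0.5658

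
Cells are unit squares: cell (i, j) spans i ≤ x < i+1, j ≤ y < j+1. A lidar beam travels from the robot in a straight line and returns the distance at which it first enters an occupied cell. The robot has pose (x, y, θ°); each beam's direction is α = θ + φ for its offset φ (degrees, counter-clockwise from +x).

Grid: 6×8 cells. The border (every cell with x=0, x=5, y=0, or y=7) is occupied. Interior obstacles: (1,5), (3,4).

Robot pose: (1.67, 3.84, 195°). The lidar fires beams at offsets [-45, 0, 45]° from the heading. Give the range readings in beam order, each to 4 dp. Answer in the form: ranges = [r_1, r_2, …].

ranges = [0.7736, 0.6936, 1.3400]

beam 1: φ=-45°, α=150°
  direction (-0.8660, 0.5000); cell (1,3); t to first gridline: x 0.7736, y 0.3200 (then +1.1547 / +2.0000)
    (1,4) via y @ 0.3200
    (0,4) via x @ 0.7736  # hit
  → r_1 = 0.7736
beam 2: φ=0°, α=195°
  direction (-0.9659, -0.2588); cell (1,3); t to first gridline: x 0.6936, y 3.2455 (then +1.0353 / +3.8637)
    (0,3) via x @ 0.6936  # hit
  → r_2 = 0.6936
beam 3: φ=45°, α=240°
  direction (-0.5000, -0.8660); cell (1,3); t to first gridline: x 1.3400, y 0.9699 (then +2.0000 / +1.1547)
    (1,2) via y @ 0.9699
    (0,2) via x @ 1.3400  # hit
  → r_3 = 1.3400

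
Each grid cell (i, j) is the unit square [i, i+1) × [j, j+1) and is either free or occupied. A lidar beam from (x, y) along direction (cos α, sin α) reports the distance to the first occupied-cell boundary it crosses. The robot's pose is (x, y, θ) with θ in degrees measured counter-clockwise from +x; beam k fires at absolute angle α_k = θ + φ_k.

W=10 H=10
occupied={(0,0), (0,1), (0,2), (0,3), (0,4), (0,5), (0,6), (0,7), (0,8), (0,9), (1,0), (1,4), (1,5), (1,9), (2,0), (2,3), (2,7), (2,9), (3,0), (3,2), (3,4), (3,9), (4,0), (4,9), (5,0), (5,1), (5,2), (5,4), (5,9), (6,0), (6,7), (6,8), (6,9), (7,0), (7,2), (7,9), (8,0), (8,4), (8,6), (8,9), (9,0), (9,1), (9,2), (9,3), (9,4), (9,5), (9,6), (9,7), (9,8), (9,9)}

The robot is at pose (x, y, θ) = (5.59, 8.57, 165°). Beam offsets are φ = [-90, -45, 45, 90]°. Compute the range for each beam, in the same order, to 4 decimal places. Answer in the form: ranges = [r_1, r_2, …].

ranges = [0.4452, 0.4965, 2.9907, 6.1433]

beam 1: φ=-90°, α=75°
  cosα=0.2588 sinα=0.9659 | (5,8) | tMaxX 1.5841 tMaxY 0.4452 | tΔX 3.8637 tΔY 1.0353
    t=0.4452 [y] (5,9) — stop
  → r_1 = 0.4452
beam 2: φ=-45°, α=120°
  cosα=-0.5000 sinα=0.8660 | (5,8) | tMaxX 1.1800 tMaxY 0.4965 | tΔX 2.0000 tΔY 1.1547
    t=0.4965 [y] (5,9) — stop
  → r_2 = 0.4965
beam 3: φ=45°, α=210°
  cosα=-0.8660 sinα=-0.5000 | (5,8) | tMaxX 0.6813 tMaxY 1.1400 | tΔX 1.1547 tΔY 2.0000
    t=0.6813 [x] (4,8)
    t=1.1400 [y] (4,7)
    t=1.8360 [x] (3,7)
    t=2.9907 [x] (2,7) — stop
  → r_3 = 2.9907
beam 4: φ=90°, α=255°
  cosα=-0.2588 sinα=-0.9659 | (5,8) | tMaxX 2.2796 tMaxY 0.5901 | tΔX 3.8637 tΔY 1.0353
    t=0.5901 [y] (5,7)
    t=1.6254 [y] (5,6)
    t=2.2796 [x] (4,6)
    t=2.6607 [y] (4,5)
    t=3.6959 [y] (4,4)
    t=4.7312 [y] (4,3)
    t=5.7665 [y] (4,2)
    t=6.1433 [x] (3,2) — stop
  → r_4 = 6.1433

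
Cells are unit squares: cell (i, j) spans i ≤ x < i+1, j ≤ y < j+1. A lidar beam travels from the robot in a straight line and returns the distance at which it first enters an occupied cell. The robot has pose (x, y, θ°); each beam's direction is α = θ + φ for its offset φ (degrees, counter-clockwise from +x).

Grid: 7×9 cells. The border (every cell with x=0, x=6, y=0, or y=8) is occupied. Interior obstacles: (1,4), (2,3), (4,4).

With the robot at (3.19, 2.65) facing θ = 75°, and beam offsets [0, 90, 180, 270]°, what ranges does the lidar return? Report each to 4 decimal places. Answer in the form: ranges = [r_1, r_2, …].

ranges = [5.5387, 2.2673, 1.7082, 2.9091]

beam 1: φ=0°, α=75°
  d=(0.2588,0.9659)  start (3,2)  tX=3.1296 tY=0.3623  stride 1/|dx|=3.8637 1/|dy|=1.0353
    cross y-line → (3,3), t=0.3623
    cross y-line → (3,4), t=1.3976
    cross y-line → (3,5), t=2.4329
    cross x-line → (4,5), t=3.1296
    cross y-line → (4,6), t=3.4682
    cross y-line → (4,7), t=4.5035
    cross y-line → (4,8), t=5.5387 (wall)
  → r_1 = 5.5387
beam 2: φ=90°, α=165°
  d=(-0.9659,0.2588)  start (3,2)  tX=0.1967 tY=1.3523  stride 1/|dx|=1.0353 1/|dy|=3.8637
    cross x-line → (2,2), t=0.1967
    cross x-line → (1,2), t=1.2320
    cross y-line → (1,3), t=1.3523
    cross x-line → (0,3), t=2.2673 (wall)
  → r_2 = 2.2673
beam 3: φ=180°, α=255°
  d=(-0.2588,-0.9659)  start (3,2)  tX=0.7341 tY=0.6729  stride 1/|dx|=3.8637 1/|dy|=1.0353
    cross y-line → (3,1), t=0.6729
    cross x-line → (2,1), t=0.7341
    cross y-line → (2,0), t=1.7082 (wall)
  → r_3 = 1.7082
beam 4: φ=270°, α=345°
  d=(0.9659,-0.2588)  start (3,2)  tX=0.8386 tY=2.5114  stride 1/|dx|=1.0353 1/|dy|=3.8637
    cross x-line → (4,2), t=0.8386
    cross x-line → (5,2), t=1.8738
    cross y-line → (5,1), t=2.5114
    cross x-line → (6,1), t=2.9091 (wall)
  → r_4 = 2.9091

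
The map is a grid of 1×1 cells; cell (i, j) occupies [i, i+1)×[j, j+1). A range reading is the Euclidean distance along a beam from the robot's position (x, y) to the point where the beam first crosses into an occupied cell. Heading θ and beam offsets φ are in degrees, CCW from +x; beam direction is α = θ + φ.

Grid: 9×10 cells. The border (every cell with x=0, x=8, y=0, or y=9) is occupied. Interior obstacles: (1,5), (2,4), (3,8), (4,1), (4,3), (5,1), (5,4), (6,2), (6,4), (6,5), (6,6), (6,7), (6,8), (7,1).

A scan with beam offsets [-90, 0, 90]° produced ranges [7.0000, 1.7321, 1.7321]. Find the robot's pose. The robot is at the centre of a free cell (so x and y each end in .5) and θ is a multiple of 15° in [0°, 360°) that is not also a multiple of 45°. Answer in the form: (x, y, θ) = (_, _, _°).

Enumerate (i+0.5, j+0.5, θ) over the 42 free cells and 16 admissible headings. For each, cast all 3 beams and compare to the given ranges.
  (4.5, 6.5, 15°): beam 1 = 1.9319 ≠ 7.0000 ✗
  (4.5, 4.5, 285°): beam 1 = 1.5529 ≠ 7.0000 ✗
  (4.5, 7.5, 285°): beam 1 = 3.6235 ≠ 7.0000 ✗
  (4.5, 7.5, 210°): beam 1 = 1.0000 ≠ 7.0000 ✗
  …
  (2.5, 2.5, 150°): r_1=7.0000, r_2=1.7321, r_3=1.7321 — all match ✓
No second candidate reproduces the full scan.

(x, y, θ) = (2.5, 2.5, 150°)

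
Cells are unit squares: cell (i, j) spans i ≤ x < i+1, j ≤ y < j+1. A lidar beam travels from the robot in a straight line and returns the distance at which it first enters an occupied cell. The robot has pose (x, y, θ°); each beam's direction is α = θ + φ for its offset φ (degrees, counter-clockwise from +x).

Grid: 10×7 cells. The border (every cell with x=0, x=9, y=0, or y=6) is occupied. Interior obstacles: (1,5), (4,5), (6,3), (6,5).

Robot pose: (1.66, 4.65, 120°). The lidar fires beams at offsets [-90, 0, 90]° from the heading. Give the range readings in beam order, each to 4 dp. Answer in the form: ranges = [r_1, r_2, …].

beam 1: φ=-90°, α=30°
  d=(0.8660,0.5000)  start (1,4)  tX=0.3926 tY=0.7000  stride 1/|dx|=1.1547 1/|dy|=2.0000
    cross x-line → (2,4), t=0.3926
    cross y-line → (2,5), t=0.7000
    cross x-line → (3,5), t=1.5473
    cross y-line → (3,6), t=2.7000 (wall)
  → r_1 = 2.7000
beam 2: φ=0°, α=120°
  d=(-0.5000,0.8660)  start (1,4)  tX=1.3200 tY=0.4041  stride 1/|dx|=2.0000 1/|dy|=1.1547
    cross y-line → (1,5), t=0.4041 (wall)
  → r_2 = 0.4041
beam 3: φ=90°, α=210°
  d=(-0.8660,-0.5000)  start (1,4)  tX=0.7621 tY=1.3000  stride 1/|dx|=1.1547 1/|dy|=2.0000
    cross x-line → (0,4), t=0.7621 (wall)
  → r_3 = 0.7621

ranges = [2.7000, 0.4041, 0.7621]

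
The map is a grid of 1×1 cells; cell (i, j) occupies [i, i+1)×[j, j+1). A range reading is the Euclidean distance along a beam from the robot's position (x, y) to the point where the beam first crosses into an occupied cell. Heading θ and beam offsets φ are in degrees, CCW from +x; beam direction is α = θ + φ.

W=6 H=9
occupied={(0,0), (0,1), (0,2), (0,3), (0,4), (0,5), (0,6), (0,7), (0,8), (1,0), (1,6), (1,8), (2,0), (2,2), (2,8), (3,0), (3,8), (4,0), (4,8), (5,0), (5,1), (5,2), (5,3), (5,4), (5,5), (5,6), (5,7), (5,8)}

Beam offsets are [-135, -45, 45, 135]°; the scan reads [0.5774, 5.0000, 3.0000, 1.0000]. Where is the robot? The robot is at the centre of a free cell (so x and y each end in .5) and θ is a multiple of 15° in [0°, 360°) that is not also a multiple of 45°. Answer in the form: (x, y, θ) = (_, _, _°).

(x, y, θ) = (4.5, 2.5, 165°)

Candidates: 26 free-cell centres × 16 headings = 416 poses. Raycast each; keep the one whose scan matches to 4 dp.
  (2.5, 6.5, 60°): beam 1 = 5.6940 ≠ 0.5774 ✗
  (2.5, 5.5, 150°): beam 1 = 2.5882 ≠ 0.5774 ✗
  (1.5, 7.5, 240°): beam 1 = 0.5176 ≠ 0.5774 ✗
  …
  (4.5, 2.5, 165°): r_1=0.5774, r_2=5.0000, r_3=3.0000, r_4=1.0000 — all match ✓
No second candidate reproduces the full scan.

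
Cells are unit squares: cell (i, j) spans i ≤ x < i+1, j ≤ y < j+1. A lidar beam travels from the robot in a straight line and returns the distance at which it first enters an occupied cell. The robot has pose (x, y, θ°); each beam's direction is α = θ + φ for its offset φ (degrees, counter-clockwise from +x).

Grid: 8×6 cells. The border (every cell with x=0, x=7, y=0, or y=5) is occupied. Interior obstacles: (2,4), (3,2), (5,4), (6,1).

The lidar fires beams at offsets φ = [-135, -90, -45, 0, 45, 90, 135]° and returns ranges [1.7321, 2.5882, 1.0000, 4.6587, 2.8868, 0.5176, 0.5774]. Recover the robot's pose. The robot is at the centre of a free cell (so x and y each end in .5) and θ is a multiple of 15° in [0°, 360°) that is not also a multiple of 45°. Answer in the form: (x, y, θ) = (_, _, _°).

(x, y, θ) = (2.5, 3.5, 345°)

The pose lattice has 20·16 = 320 candidates. Test each by forward raycasting.
  (3.5, 1.5, 240°): beam 1 = 0.5176 ≠ 1.7321 ✗
  (5.5, 3.5, 75°): beam 2 = 1.5529 ≠ 2.5882 ✗
  (2.5, 2.5, 255°): beam 1 = 2.8868 ≠ 1.7321 ✗
  …
  (2.5, 3.5, 345°): r_1=1.7321, r_2=2.5882, r_3=1.0000, r_4=4.6587, r_5=2.8868, r_6=0.5176, r_7=0.5774 — all match ✓
Only this pose fits every beam.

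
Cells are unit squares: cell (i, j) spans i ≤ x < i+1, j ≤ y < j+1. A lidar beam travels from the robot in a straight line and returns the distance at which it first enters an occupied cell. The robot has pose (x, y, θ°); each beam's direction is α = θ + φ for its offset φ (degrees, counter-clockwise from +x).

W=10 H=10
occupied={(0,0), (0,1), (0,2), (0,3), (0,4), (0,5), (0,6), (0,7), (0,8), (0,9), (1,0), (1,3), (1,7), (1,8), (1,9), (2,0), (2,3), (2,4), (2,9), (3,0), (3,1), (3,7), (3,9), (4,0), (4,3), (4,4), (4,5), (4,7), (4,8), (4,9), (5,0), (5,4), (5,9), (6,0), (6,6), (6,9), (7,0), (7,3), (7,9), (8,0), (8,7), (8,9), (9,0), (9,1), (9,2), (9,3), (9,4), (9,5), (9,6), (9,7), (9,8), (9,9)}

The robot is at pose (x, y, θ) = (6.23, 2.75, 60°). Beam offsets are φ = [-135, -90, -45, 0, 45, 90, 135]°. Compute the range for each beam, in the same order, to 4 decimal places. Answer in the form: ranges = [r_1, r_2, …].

beam 1: φ=-135°, α=285°
  direction (0.2588, -0.9659); cell (6,2); t to first gridline: x 2.9751, y 0.7765 (then +3.8637 / +1.0353)
    (6,1) via y @ 0.7765
    (6,0) via y @ 1.8117  # hit
  → r_1 = 1.8117
beam 2: φ=-90°, α=330°
  direction (0.8660, -0.5000); cell (6,2); t to first gridline: x 0.8891, y 1.5000 (then +1.1547 / +2.0000)
    (7,2) via x @ 0.8891
    (7,1) via y @ 1.5000
    (8,1) via x @ 2.0438
    (9,1) via x @ 3.1985  # hit
  → r_2 = 3.1985
beam 3: φ=-45°, α=15°
  direction (0.9659, 0.2588); cell (6,2); t to first gridline: x 0.7972, y 0.9659 (then +1.0353 / +3.8637)
    (7,2) via x @ 0.7972
    (7,3) via y @ 0.9659  # hit
  → r_3 = 0.9659
beam 4: φ=0°, α=60°
  direction (0.5000, 0.8660); cell (6,2); t to first gridline: x 1.5400, y 0.2887 (then +2.0000 / +1.1547)
    (6,3) via y @ 0.2887
    (6,4) via y @ 1.4434
    (7,4) via x @ 1.5400
    (7,5) via y @ 2.5981
    (8,5) via x @ 3.5400
    (8,6) via y @ 3.7528
    (8,7) via y @ 4.9075  # hit
  → r_4 = 4.9075
beam 5: φ=45°, α=105°
  direction (-0.2588, 0.9659); cell (6,2); t to first gridline: x 0.8887, y 0.2588 (then +3.8637 / +1.0353)
    (6,3) via y @ 0.2588
    (5,3) via x @ 0.8887
    (5,4) via y @ 1.2941  # hit
  → r_5 = 1.2941
beam 6: φ=90°, α=150°
  direction (-0.8660, 0.5000); cell (6,2); t to first gridline: x 0.2656, y 0.5000 (then +1.1547 / +2.0000)
    (5,2) via x @ 0.2656
    (5,3) via y @ 0.5000
    (4,3) via x @ 1.4203  # hit
  → r_6 = 1.4203
beam 7: φ=135°, α=195°
  direction (-0.9659, -0.2588); cell (6,2); t to first gridline: x 0.2381, y 2.8978 (then +1.0353 / +3.8637)
    (5,2) via x @ 0.2381
    (4,2) via x @ 1.2734
    (3,2) via x @ 2.3087
    (3,1) via y @ 2.8978  # hit
  → r_7 = 2.8978

ranges = [1.8117, 3.1985, 0.9659, 4.9075, 1.2941, 1.4203, 2.8978]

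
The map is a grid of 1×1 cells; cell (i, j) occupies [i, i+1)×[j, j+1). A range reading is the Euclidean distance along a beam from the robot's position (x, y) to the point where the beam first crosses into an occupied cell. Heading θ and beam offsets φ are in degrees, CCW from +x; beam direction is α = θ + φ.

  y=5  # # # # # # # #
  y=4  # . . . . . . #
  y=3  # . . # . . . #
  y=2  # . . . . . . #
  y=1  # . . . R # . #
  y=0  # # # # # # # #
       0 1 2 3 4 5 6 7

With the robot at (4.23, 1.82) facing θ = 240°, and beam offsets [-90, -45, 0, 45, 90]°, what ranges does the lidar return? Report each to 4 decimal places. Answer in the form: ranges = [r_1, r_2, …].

ranges = [3.7297, 3.1682, 0.9469, 0.8489, 0.8891]

beam 1: φ=-90°, α=150°
  d=(-0.8660,0.5000)  start (4,1)  tX=0.2656 tY=0.3600  stride 1/|dx|=1.1547 1/|dy|=2.0000
    cross x-line → (3,1), t=0.2656
    cross y-line → (3,2), t=0.3600
    cross x-line → (2,2), t=1.4203
    cross y-line → (2,3), t=2.3600
    cross x-line → (1,3), t=2.5750
    cross x-line → (0,3), t=3.7297 (wall)
  → r_1 = 3.7297
beam 2: φ=-45°, α=195°
  d=(-0.9659,-0.2588)  start (4,1)  tX=0.2381 tY=3.1682  stride 1/|dx|=1.0353 1/|dy|=3.8637
    cross x-line → (3,1), t=0.2381
    cross x-line → (2,1), t=1.2734
    cross x-line → (1,1), t=2.3087
    cross y-line → (1,0), t=3.1682 (wall)
  → r_2 = 3.1682
beam 3: φ=0°, α=240°
  d=(-0.5000,-0.8660)  start (4,1)  tX=0.4600 tY=0.9469  stride 1/|dx|=2.0000 1/|dy|=1.1547
    cross x-line → (3,1), t=0.4600
    cross y-line → (3,0), t=0.9469 (wall)
  → r_3 = 0.9469
beam 4: φ=45°, α=285°
  d=(0.2588,-0.9659)  start (4,1)  tX=2.9751 tY=0.8489  stride 1/|dx|=3.8637 1/|dy|=1.0353
    cross y-line → (4,0), t=0.8489 (wall)
  → r_4 = 0.8489
beam 5: φ=90°, α=330°
  d=(0.8660,-0.5000)  start (4,1)  tX=0.8891 tY=1.6400  stride 1/|dx|=1.1547 1/|dy|=2.0000
    cross x-line → (5,1), t=0.8891 (wall)
  → r_5 = 0.8891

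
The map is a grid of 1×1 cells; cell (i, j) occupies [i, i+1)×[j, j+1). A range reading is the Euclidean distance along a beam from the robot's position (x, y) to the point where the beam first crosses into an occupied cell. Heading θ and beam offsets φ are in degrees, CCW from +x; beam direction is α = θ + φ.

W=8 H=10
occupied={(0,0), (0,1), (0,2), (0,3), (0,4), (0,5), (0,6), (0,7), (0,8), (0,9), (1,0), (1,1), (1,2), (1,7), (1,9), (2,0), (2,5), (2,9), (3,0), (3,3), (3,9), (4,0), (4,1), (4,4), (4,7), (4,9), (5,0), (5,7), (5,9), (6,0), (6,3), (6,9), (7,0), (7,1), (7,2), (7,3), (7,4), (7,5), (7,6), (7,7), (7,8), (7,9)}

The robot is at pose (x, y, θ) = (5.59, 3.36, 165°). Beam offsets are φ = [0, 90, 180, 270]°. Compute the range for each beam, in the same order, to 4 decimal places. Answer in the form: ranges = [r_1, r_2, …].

beam 1: φ=0°, α=165°
  cosα=-0.9659 sinα=0.2588 | (5,3) | tMaxX 0.6108 tMaxY 2.4728 | tΔX 1.0353 tΔY 3.8637
    t=0.6108 [x] (4,3)
    t=1.6461 [x] (3,3) — stop
  → r_1 = 1.6461
beam 2: φ=90°, α=255°
  cosα=-0.2588 sinα=-0.9659 | (5,3) | tMaxX 2.2796 tMaxY 0.3727 | tΔX 3.8637 tΔY 1.0353
    t=0.3727 [y] (5,2)
    t=1.4080 [y] (5,1)
    t=2.2796 [x] (4,1) — stop
  → r_2 = 2.2796
beam 3: φ=180°, α=345°
  cosα=0.9659 sinα=-0.2588 | (5,3) | tMaxX 0.4245 tMaxY 1.3909 | tΔX 1.0353 tΔY 3.8637
    t=0.4245 [x] (6,3) — stop
  → r_3 = 0.4245
beam 4: φ=270°, α=75°
  cosα=0.2588 sinα=0.9659 | (5,3) | tMaxX 1.5841 tMaxY 0.6626 | tΔX 3.8637 tΔY 1.0353
    t=0.6626 [y] (5,4)
    t=1.5841 [x] (6,4)
    t=1.6979 [y] (6,5)
    t=2.7331 [y] (6,6)
    t=3.7684 [y] (6,7)
    t=4.8037 [y] (6,8)
    t=5.4478 [x] (7,8) — stop
  → r_4 = 5.4478

ranges = [1.6461, 2.2796, 0.4245, 5.4478]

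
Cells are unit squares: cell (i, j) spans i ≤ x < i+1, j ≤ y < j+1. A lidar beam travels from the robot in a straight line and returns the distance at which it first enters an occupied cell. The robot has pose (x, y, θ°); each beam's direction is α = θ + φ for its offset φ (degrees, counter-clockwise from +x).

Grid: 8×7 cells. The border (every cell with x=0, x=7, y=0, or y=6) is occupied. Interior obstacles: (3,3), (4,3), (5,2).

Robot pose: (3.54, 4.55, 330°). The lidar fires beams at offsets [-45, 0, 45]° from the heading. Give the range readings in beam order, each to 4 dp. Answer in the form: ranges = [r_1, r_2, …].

beam 1: φ=-45°, α=285°
  dir = (cos 285°, sin 285°) = (0.2588, -0.9659); from cell (3,4)
  next x-line at t=1.7773, next y-line at t=0.5694; Δt_x=3.8637, Δt_y=1.0353
    y: enter (3,3) at t=0.5694 ← occupied
  → r_1 = 0.5694
beam 2: φ=0°, α=330°
  dir = (cos 330°, sin 330°) = (0.8660, -0.5000); from cell (3,4)
  next x-line at t=0.5312, next y-line at t=1.1000; Δt_x=1.1547, Δt_y=2.0000
    x: enter (4,4) at t=0.5312
    y: enter (4,3) at t=1.1000 ← occupied
  → r_2 = 1.1000
beam 3: φ=45°, α=15°
  dir = (cos 15°, sin 15°) = (0.9659, 0.2588); from cell (3,4)
  next x-line at t=0.4762, next y-line at t=1.7387; Δt_x=1.0353, Δt_y=3.8637
    x: enter (4,4) at t=0.4762
    x: enter (5,4) at t=1.5115
    y: enter (5,5) at t=1.7387
    x: enter (6,5) at t=2.5468
    x: enter (7,5) at t=3.5821 ← occupied
  → r_3 = 3.5821

ranges = [0.5694, 1.1000, 3.5821]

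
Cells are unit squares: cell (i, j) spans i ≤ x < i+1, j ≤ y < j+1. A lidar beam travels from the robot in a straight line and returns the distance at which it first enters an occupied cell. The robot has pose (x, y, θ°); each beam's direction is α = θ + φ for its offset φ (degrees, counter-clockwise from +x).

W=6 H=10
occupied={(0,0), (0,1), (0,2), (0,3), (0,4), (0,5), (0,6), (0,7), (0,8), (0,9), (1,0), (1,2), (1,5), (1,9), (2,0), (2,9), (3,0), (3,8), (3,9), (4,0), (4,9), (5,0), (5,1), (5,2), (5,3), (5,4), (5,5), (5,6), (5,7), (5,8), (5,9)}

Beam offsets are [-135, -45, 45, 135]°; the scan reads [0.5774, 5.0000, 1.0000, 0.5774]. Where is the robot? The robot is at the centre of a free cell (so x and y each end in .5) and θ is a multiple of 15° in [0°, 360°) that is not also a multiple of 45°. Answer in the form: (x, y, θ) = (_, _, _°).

(x, y, θ) = (4.5, 1.5, 165°)

Candidates: 29 free-cell centres × 16 headings = 464 poses. Raycast each; keep the one whose scan matches to 4 dp.
  (4.5, 6.5, 255°): beam 1 = 1.7321 ≠ 0.5774 ✗
  (2.5, 4.5, 105°): beam 1 = 2.8868 ≠ 0.5774 ✗
  (4.5, 6.5, 345°): beam 1 = 2.8868 ≠ 0.5774 ✗
  (1.5, 8.5, 75°): beam 1 = 7.0000 ≠ 0.5774 ✗
  …
  (4.5, 1.5, 165°): r_1=0.5774, r_2=5.0000, r_3=1.0000, r_4=0.5774 — all match ✓
Only this pose fits every beam.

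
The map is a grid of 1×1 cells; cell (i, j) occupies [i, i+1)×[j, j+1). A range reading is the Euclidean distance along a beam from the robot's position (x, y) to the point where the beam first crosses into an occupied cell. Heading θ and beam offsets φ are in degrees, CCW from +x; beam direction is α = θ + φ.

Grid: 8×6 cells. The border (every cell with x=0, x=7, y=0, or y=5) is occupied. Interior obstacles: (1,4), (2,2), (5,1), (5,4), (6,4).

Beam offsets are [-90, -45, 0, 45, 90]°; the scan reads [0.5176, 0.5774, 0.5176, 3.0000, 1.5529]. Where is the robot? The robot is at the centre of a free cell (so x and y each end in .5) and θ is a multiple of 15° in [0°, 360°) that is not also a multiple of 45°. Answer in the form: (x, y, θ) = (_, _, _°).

(x, y, θ) = (2.5, 4.5, 195°)

Candidates: 19 free-cell centres × 16 headings = 304 poses. Raycast each; keep the one whose scan matches to 4 dp.
  (4.5, 1.5, 30°): beam 1 = 0.5774 ≠ 0.5176 ✗
  (3.5, 4.5, 165°): beam 3 = 1.5529 ≠ 0.5176 ✗
  (6.5, 2.5, 75°): beam 3 = 1.5529 ≠ 0.5176 ✗
  (3.5, 4.5, 210°): beam 1 = 0.5774 ≠ 0.5176 ✗
  …
  (2.5, 4.5, 195°): r_1=0.5176, r_2=0.5774, r_3=0.5176, r_4=3.0000, r_5=1.5529 — all match ✓
Unique over the lattice → pose = (2.5, 4.5, 195°).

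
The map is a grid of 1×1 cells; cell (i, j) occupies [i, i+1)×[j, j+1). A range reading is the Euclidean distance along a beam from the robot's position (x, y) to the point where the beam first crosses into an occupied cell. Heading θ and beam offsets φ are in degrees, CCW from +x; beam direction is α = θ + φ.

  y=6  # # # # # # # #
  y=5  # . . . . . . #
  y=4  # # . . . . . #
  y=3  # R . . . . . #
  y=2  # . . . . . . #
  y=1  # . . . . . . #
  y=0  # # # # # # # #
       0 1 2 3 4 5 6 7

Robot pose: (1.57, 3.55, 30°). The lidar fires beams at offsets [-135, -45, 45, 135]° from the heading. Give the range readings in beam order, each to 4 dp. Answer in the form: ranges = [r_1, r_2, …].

beam 1: φ=-135°, α=255°
  direction (-0.2588, -0.9659); cell (1,3); t to first gridline: x 2.2023, y 0.5694 (then +3.8637 / +1.0353)
    (1,2) via y @ 0.5694
    (1,1) via y @ 1.6047
    (0,1) via x @ 2.2023  # hit
  → r_1 = 2.2023
beam 2: φ=-45°, α=345°
  direction (0.9659, -0.2588); cell (1,3); t to first gridline: x 0.4452, y 2.1250 (then +1.0353 / +3.8637)
    (2,3) via x @ 0.4452
    (3,3) via x @ 1.4804
    (3,2) via y @ 2.1250
    (4,2) via x @ 2.5157
    (5,2) via x @ 3.5510
    (6,2) via x @ 4.5863
    (7,2) via x @ 5.6215  # hit
  → r_2 = 5.6215
beam 3: φ=45°, α=75°
  direction (0.2588, 0.9659); cell (1,3); t to first gridline: x 1.6614, y 0.4659 (then +3.8637 / +1.0353)
    (1,4) via y @ 0.4659  # hit
  → r_3 = 0.4659
beam 4: φ=135°, α=165°
  direction (-0.9659, 0.2588); cell (1,3); t to first gridline: x 0.5901, y 1.7387 (then +1.0353 / +3.8637)
    (0,3) via x @ 0.5901  # hit
  → r_4 = 0.5901

ranges = [2.2023, 5.6215, 0.4659, 0.5901]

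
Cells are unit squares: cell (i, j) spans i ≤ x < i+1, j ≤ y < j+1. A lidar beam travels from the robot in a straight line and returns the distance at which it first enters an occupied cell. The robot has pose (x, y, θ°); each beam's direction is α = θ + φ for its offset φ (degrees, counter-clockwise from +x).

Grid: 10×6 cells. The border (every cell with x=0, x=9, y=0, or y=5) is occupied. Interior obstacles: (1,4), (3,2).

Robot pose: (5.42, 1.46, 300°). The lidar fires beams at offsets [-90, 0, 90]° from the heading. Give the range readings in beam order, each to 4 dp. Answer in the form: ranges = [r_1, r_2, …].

ranges = [0.9200, 0.5312, 4.1338]

beam 1: φ=-90°, α=210°
  d=(-0.8660,-0.5000)  start (5,1)  tX=0.4850 tY=0.9200  stride 1/|dx|=1.1547 1/|dy|=2.0000
    cross x-line → (4,1), t=0.4850
    cross y-line → (4,0), t=0.9200 (wall)
  → r_1 = 0.9200
beam 2: φ=0°, α=300°
  d=(0.5000,-0.8660)  start (5,1)  tX=1.1600 tY=0.5312  stride 1/|dx|=2.0000 1/|dy|=1.1547
    cross y-line → (5,0), t=0.5312 (wall)
  → r_2 = 0.5312
beam 3: φ=90°, α=30°
  d=(0.8660,0.5000)  start (5,1)  tX=0.6697 tY=1.0800  stride 1/|dx|=1.1547 1/|dy|=2.0000
    cross x-line → (6,1), t=0.6697
    cross y-line → (6,2), t=1.0800
    cross x-line → (7,2), t=1.8244
    cross x-line → (8,2), t=2.9791
    cross y-line → (8,3), t=3.0800
    cross x-line → (9,3), t=4.1338 (wall)
  → r_3 = 4.1338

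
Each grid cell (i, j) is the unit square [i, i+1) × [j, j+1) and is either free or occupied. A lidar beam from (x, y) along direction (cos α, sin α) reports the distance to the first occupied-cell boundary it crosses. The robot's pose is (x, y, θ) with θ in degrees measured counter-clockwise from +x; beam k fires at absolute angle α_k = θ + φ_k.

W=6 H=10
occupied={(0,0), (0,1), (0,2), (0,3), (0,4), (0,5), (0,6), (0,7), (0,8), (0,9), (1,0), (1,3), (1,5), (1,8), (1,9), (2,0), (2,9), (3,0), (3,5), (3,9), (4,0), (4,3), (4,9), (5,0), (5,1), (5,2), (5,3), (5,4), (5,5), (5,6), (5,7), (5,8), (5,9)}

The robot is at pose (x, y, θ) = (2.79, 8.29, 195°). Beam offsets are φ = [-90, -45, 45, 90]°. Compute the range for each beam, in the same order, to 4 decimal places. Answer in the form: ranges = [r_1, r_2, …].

ranges = [0.7350, 0.9122, 2.6443, 2.3708]

beam 1: φ=-90°, α=105°
  direction (-0.2588, 0.9659); cell (2,8); t to first gridline: x 3.0523, y 0.7350 (then +3.8637 / +1.0353)
    (2,9) via y @ 0.7350  # hit
  → r_1 = 0.7350
beam 2: φ=-45°, α=150°
  direction (-0.8660, 0.5000); cell (2,8); t to first gridline: x 0.9122, y 1.4200 (then +1.1547 / +2.0000)
    (1,8) via x @ 0.9122  # hit
  → r_2 = 0.9122
beam 3: φ=45°, α=240°
  direction (-0.5000, -0.8660); cell (2,8); t to first gridline: x 1.5800, y 0.3349 (then +2.0000 / +1.1547)
    (2,7) via y @ 0.3349
    (2,6) via y @ 1.4896
    (1,6) via x @ 1.5800
    (1,5) via y @ 2.6443  # hit
  → r_3 = 2.6443
beam 4: φ=90°, α=285°
  direction (0.2588, -0.9659); cell (2,8); t to first gridline: x 0.8114, y 0.3002 (then +3.8637 / +1.0353)
    (2,7) via y @ 0.3002
    (3,7) via x @ 0.8114
    (3,6) via y @ 1.3355
    (3,5) via y @ 2.3708  # hit
  → r_4 = 2.3708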